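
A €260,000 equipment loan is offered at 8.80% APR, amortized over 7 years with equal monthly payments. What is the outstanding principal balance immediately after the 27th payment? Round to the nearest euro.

€193,084

With monthly rate i = 8.8%/12 = 0.0073333, the balance after k of n payments is P · [(1+i)^n − (1+i)^k] / [(1+i)^n − 1].
(1+0.0073333)^84 = 1.84735025 and (1+0.0073333)^27 = 1.21808205, so the balance is 260,000 × (1.84735025 − 1.21808205) / (1.84735025 − 1) = €193,083.95.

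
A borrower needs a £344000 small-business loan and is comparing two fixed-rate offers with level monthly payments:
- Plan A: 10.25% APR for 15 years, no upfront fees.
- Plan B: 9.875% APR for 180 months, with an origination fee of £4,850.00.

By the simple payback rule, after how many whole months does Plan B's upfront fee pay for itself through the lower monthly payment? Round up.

Plan A: monthly rate = 10.25%/12 = 0.0085417; payment = 344,000 × 0.0085417 / (1 − (1+0.0085417)^−180) = £3,749.43.
Plan B: at 9.875% the monthly rate is 0.0082292, so the payment is 344,000 × 0.0082292 / (1 − 1.0082292^−180) = £3,670.38.
Monthly savings = £3,749.43 − £3,670.38 = £79.05.
Break-even = £4,850.00 / £79.05 = 61.35 → 62 months.

62 months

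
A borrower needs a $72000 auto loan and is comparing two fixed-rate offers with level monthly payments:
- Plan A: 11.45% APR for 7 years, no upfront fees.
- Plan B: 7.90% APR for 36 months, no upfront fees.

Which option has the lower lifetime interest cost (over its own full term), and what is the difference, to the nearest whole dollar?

Plan A: at 11.45% the monthly rate is 0.0095417, so the payment is 72,000 × 0.0095417 / (1 − 1.0095417^−84) = $1,249.92.
Total interest on Plan A = 84 × $1,249.92 − $72,000 = $32,993.28.
Plan B: at 7.90% the monthly rate is 0.0065833, so the payment is 72,000 × 0.0065833 / (1 − 1.0065833^−36) = $2,252.90.
Total interest on Plan B = 36 × $2,252.90 − $72,000 = $9,104.40.
Plan B is lower by $23,888.88.

Plan B by $23,889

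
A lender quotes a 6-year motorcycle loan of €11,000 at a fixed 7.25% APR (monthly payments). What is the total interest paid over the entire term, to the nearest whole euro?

At 7.25% the monthly rate is 0.0060417, so the payment is 11,000 × 0.0060417 / (1 − 1.0060417^−72) = €188.86.
Total paid = 72 × €188.86 = €13,597.92; interest = €13,597.92 − €11,000 = €2,597.92.

€2,598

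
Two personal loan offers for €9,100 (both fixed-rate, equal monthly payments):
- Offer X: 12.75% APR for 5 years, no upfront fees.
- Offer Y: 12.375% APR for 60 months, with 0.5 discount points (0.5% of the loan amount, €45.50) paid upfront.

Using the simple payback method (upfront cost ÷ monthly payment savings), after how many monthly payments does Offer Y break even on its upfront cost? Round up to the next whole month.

27 months

Offer X: monthly rate = 12.75%/12 = 0.0106250; payment = 9,100 × 0.0106250 / (1 − (1+0.0106250)^−60) = €205.89.
Offer Y: monthly rate = 12.375%/12 = 0.0103125; payment = 9,100 × 0.0103125 / (1 − (1+0.0103125)^−60) = €204.15.
Monthly savings = €205.89 − €204.15 = €1.74.
Break-even = €45.50 / €1.74 = 26.15 → 27 months.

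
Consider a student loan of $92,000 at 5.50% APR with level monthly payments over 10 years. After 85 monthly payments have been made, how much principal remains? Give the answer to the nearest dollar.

With monthly rate i = 5.5%/12 = 0.0045833, the balance after k of n payments is P · [(1+i)^n − (1+i)^k] / [(1+i)^n − 1].
(1+0.0045833)^120 = 1.73107642 and (1+0.0045833)^85 = 1.47505202, so the balance is 92,000 × (1.73107642 − 1.47505202) / (1.73107642 − 1) = $32,218.58.

$32,219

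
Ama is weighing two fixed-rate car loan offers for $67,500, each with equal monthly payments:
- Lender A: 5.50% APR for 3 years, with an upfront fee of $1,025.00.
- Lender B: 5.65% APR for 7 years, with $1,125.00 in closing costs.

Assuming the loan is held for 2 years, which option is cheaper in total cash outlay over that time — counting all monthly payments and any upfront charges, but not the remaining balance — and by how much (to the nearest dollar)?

Lender A: at 5.50% the monthly rate is 0.0045833, so the payment is 67,500 × 0.0045833 / (1 − 1.0045833^−36) = $2,038.22.
Lender B: at 5.65% the monthly rate is 0.0047083, so the payment is 67,500 × 0.0047083 / (1 − 1.0047083^−84) = $974.79.
Over 24 months: Lender A costs 24 × $2,038.22 + $1,025.00 = $49,942.28; Lender B costs 24 × $974.79 + $1,125.00 = $24,519.96.
Lender B is cheaper by $49,942.28 − $24,519.96 = $25,422.32.

Lender B by $25,422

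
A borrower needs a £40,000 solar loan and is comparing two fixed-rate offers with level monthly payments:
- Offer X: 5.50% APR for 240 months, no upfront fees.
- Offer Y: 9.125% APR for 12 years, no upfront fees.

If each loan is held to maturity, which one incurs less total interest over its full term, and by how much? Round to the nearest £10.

Offer Y by £80

Offer X: monthly rate = 5.5%/12 = 0.0045833; payment = 40,000 × 0.0045833 / (1 − (1+0.0045833)^−240) = £275.15.
Total interest on Offer X = 240 × £275.15 − £40,000 = £26,036.00.
Offer Y: at 9.125% the monthly rate is 0.0076042, so the payment is 40,000 × 0.0076042 / (1 − 1.0076042^−144) = £458.03.
Total interest on Offer Y = 144 × £458.03 − £40,000 = £25,956.32.
Offer Y is lower by £79.68.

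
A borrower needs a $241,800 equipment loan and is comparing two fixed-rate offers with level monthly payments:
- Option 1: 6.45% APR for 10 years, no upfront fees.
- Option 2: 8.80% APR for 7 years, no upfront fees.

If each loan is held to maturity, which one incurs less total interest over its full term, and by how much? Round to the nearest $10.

Option 2 by $4,000

Option 1: at 6.45% the monthly rate is 0.0053750, so the payment is 241,800 × 0.0053750 / (1 − 1.0053750^−120) = $2,739.44.
Total interest on Option 1 = 120 × $2,739.44 − $241,800 = $86,932.80.
Option 2: monthly rate = 8.8%/12 = 0.0073333; payment = 241,800 × 0.0073333 / (1 − (1+0.0073333)^−84) = $3,865.84.
Total interest on Option 2 = 84 × $3,865.84 − $241,800 = $82,930.56.
Option 2 is lower by $4,002.24.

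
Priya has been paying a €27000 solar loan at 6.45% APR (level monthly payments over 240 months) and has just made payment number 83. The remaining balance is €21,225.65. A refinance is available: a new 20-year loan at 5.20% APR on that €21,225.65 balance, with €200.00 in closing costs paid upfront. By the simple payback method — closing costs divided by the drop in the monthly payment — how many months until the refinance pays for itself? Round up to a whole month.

Current payment = 27,000 × 6.45%/12 / (1 − (1+0.0053750)^−240) = €200.51.
Refinanced payment = 21,225.65 × 0.0043333 / (1 − (1+0.0043333)^−240) = €142.44.
Monthly savings = €200.51 − €142.44 = €58.07.
Break-even = €200.00 / €58.07 = 3.44 → 4 months.

4 months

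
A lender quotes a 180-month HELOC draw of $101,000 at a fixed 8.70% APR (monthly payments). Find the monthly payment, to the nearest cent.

At 8.70% the monthly rate is 0.0072500, so the payment is 101,000 × 0.0072500 / (1 − 1.0072500^−180) = $1,006.46.

$1,006.46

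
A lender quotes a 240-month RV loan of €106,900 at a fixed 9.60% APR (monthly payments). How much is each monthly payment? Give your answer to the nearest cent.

Monthly rate = 9.6%/12 = 0.0080000; payment = 106,900 × 0.0080000 / (1 − (1+0.0080000)^−240) = €1,003.44.

€1,003.44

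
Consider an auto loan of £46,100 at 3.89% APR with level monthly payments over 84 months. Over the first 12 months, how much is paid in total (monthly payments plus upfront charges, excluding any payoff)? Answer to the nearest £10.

£7,530

Monthly rate = 3.89%/12 = 0.0032417; payment = 46,100 × 0.0032417 / (1 − (1+0.0032417)^−84) = £627.80.
Total outlay = 12 × £627.80 = £7,533.60.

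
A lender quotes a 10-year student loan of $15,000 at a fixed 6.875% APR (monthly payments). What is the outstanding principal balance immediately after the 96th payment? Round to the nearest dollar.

$3,873

With monthly rate i = 6.875%/12 = 0.0057292, the balance after k of n payments is P · [(1+i)^n − (1+i)^k] / [(1+i)^n − 1].
(1+0.0057292)^120 = 1.98483957 and (1+0.0057292)^96 = 1.73053476, so the balance is 15,000 × (1.98483957 − 1.73053476) / (1.98483957 − 1) = $3,873.29.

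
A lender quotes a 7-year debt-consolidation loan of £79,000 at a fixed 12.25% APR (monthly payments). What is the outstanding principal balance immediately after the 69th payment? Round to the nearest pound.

£19,451

With monthly rate i = 12.25%/12 = 0.0102083, the balance after k of n payments is P · [(1+i)^n − (1+i)^k] / [(1+i)^n − 1].
(1+0.0102083)^84 = 2.34703478 and (1+0.0102083)^69 = 2.01537249, so the balance is 79,000 × (2.34703478 − 2.01537249) / (2.34703478 − 1) = £19,451.11.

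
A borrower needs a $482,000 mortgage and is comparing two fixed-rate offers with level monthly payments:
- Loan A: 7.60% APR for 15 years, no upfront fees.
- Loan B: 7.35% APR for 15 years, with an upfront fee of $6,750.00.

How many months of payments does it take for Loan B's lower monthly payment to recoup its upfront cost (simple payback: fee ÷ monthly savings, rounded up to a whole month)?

Loan A: monthly rate = 7.6%/12 = 0.0063333; payment = 482,000 × 0.0063333 / (1 − (1+0.0063333)^−180) = $4,495.63.
Loan B: at 7.35% the monthly rate is 0.0061250, so the payment is 482,000 × 0.0061250 / (1 − 1.0061250^−180) = $4,427.21.
Monthly savings = $4,495.63 − $4,427.21 = $68.42.
Break-even = $6,750.00 / $68.42 = 98.66 → 99 months.

99 months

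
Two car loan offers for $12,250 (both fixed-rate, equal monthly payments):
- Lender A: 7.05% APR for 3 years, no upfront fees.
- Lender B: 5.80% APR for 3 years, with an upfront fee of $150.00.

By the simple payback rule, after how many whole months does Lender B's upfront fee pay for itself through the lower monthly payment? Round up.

Lender A: monthly rate = 7.05%/12 = 0.0058750; payment = 12,250 × 0.0058750 / (1 − (1+0.0058750)^−36) = $378.52.
Lender B: at 5.80% the monthly rate is 0.0048333, so the payment is 12,250 × 0.0048333 / (1 − 1.0048333^−36) = $371.56.
Monthly savings = $378.52 − $371.56 = $6.96.
Break-even = $150.00 / $6.96 = 21.55 → 22 months.

22 months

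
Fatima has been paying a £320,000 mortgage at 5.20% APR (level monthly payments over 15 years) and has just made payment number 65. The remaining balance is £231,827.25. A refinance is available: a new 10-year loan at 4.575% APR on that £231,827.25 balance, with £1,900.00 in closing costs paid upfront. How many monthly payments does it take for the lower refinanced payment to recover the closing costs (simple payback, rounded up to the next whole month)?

13 months

Current payment = 320,000 × 5.2%/12 / (1 − (1+0.0043333)^−180) = £2,564.00.
Refinanced payment = 231,827.25 × 0.0038125 / (1 − (1+0.0038125)^−120) = £2,411.01.
Monthly savings = £2,564.00 − £2,411.01 = £152.99.
Break-even = £1,900.00 / £152.99 = 12.42 → 13 months.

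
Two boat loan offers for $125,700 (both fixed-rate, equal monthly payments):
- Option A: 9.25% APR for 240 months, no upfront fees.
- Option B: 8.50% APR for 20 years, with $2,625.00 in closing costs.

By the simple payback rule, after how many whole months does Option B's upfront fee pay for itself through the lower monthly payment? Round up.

Option A: monthly rate = 9.25%/12 = 0.0077083; payment = 125,700 × 0.0077083 / (1 − (1+0.0077083)^−240) = $1,151.24.
Option B: at 8.50% the monthly rate is 0.0070833, so the payment is 125,700 × 0.0070833 / (1 − 1.0070833^−240) = $1,090.85.
Monthly savings = $1,151.24 − $1,090.85 = $60.39.
Break-even = $2,625.00 / $60.39 = 43.47 → 44 months.

44 months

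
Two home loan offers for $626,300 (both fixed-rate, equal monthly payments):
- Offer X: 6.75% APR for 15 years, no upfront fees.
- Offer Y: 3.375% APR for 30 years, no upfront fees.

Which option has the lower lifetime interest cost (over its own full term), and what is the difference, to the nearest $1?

Offer X: at 6.75% the monthly rate is 0.0056250, so the payment is 626,300 × 0.0056250 / (1 − 1.0056250^−180) = $5,542.19.
Total interest on Offer X = 180 × $5,542.19 − $626,300 = $371,294.20.
Offer Y: at 3.375% the monthly rate is 0.0028125, so the payment is 626,300 × 0.0028125 / (1 − 1.0028125^−360) = $2,768.85.
Total interest on Offer Y = 360 × $2,768.85 − $626,300 = $370,486.00.
Offer Y is lower by $808.20.

Offer Y by $808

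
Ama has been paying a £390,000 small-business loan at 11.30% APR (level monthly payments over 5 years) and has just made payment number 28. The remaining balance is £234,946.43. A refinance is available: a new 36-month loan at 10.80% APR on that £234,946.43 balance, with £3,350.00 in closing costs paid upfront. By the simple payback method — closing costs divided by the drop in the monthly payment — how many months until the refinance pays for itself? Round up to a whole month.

4 months

Current payment = 390,000 × 11.3%/12 / (1 − (1+0.0094167)^−60) = £8,538.01.
Refinanced payment = 234,946.43 × 0.0090000 / (1 − (1+0.0090000)^−36) = £7,669.61.
Monthly savings = £8,538.01 − £7,669.61 = £868.40.
Break-even = £3,350.00 / £868.40 = 3.86 → 4 months.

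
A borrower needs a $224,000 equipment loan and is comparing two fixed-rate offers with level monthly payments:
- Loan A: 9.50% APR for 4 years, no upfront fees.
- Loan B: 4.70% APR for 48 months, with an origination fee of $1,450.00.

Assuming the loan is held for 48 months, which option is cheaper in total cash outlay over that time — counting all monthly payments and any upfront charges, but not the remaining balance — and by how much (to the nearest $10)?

Loan B by $22,520

Loan A: at 9.50% the monthly rate is 0.0079167, so the payment is 224,000 × 0.0079167 / (1 − 1.0079167^−48) = $5,627.58.
Loan B: at 4.70% the monthly rate is 0.0039167, so the payment is 224,000 × 0.0039167 / (1 − 1.0039167^−48) = $5,128.18.
Over 48 months: Loan A costs 48 × $5,627.58 = $270,123.84; Loan B costs 48 × $5,128.18 + $1,450.00 = $247,602.64.
Loan B is cheaper by $270,123.84 − $247,602.64 = $22,521.20.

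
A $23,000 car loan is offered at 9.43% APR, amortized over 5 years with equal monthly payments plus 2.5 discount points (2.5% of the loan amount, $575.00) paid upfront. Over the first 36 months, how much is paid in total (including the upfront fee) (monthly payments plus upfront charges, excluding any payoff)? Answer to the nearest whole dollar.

$17,936

At 9.43% the monthly rate is 0.0078583, so the payment is 23,000 × 0.0078583 / (1 − 1.0078583^−60) = $482.26.
Total outlay = 36 × $482.26 + $575.00 = $17,936.36.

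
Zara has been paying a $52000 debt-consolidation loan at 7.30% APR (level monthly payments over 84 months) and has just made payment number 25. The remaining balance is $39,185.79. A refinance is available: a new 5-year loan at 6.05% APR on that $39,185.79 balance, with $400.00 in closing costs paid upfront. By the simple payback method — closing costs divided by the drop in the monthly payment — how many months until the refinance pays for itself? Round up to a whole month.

12 months

Current payment = 52,000 × 7.3%/12 / (1 − (1+0.0060833)^−84) = $792.47.
Refinanced payment = 39,185.79 × 0.0050417 / (1 − (1+0.0050417)^−60) = $758.48.
Monthly savings = $792.47 − $758.48 = $33.99.
Break-even = $400.00 / $33.99 = 11.77 → 12 months.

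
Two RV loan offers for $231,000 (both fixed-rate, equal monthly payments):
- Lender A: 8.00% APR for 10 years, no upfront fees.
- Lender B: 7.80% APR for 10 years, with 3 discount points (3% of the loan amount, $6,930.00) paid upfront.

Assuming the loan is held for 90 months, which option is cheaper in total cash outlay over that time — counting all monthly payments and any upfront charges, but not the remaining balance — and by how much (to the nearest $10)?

Lender A by $4,740

Lender A: monthly rate = 8%/12 = 0.0066667; payment = 231,000 × 0.0066667 / (1 − (1+0.0066667)^−120) = $2,802.67.
Lender B: at 7.80% the monthly rate is 0.0065000, so the payment is 231,000 × 0.0065000 / (1 − 1.0065000^−120) = $2,778.32.
Over 90 months: Lender A costs 90 × $2,802.67 = $252,240.30; Lender B costs 90 × $2,778.32 + $6,930.00 = $256,978.80.
Lender A is cheaper by $256,978.80 − $252,240.30 = $4,738.50.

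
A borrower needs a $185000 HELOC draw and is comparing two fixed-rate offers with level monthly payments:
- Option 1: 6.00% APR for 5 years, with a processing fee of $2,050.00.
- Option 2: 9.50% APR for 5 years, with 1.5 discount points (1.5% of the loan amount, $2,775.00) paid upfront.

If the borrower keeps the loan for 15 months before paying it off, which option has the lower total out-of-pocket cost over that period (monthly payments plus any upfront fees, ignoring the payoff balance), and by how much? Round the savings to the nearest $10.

Option 1 by $5,360

Option 1: monthly rate = 6%/12 = 0.0050000; payment = 185,000 × 0.0050000 / (1 − (1+0.0050000)^−60) = $3,576.57.
Option 2: monthly rate = 9.5%/12 = 0.0079167; payment = 185,000 × 0.0079167 / (1 − (1+0.0079167)^−60) = $3,885.34.
Over 15 months: Option 1 costs 15 × $3,576.57 + $2,050.00 = $55,698.55; Option 2 costs 15 × $3,885.34 + $2,775.00 = $61,055.10.
Option 1 is cheaper by $61,055.10 − $55,698.55 = $5,356.55.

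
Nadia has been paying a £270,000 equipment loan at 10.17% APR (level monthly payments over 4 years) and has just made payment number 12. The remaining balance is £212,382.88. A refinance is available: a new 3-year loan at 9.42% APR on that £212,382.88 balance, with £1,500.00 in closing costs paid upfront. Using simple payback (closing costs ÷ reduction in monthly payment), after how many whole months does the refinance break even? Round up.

Current payment = 270,000 × 10.17%/12 / (1 − (1+0.0084750)^−48) = £6,869.96.
Refinanced payment = 212,382.88 × 0.0078500 / (1 − (1+0.0078500)^−36) = £6,795.31.
Monthly savings = £6,869.96 − £6,795.31 = £74.65.
Break-even = £1,500.00 / £74.65 = 20.09 → 21 months.

21 months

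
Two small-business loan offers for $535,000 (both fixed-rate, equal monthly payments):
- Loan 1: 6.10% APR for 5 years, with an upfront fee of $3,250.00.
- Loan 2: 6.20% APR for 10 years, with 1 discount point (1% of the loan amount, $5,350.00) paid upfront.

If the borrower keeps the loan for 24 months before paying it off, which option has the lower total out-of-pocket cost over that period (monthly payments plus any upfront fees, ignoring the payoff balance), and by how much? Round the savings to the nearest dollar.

Loan 2 by $102,887

Loan 1: at 6.10% the monthly rate is 0.0050833, so the payment is 535,000 × 0.0050833 / (1 − 1.0050833^−60) = $10,367.94.
Loan 2: monthly rate = 6.2%/12 = 0.0051667; payment = 535,000 × 0.0051667 / (1 − (1+0.0051667)^−120) = $5,993.47.
Over 24 months: Loan 1 costs 24 × $10,367.94 + $3,250.00 = $252,080.56; Loan 2 costs 24 × $5,993.47 + $5,350.00 = $149,193.28.
Loan 2 is cheaper by $252,080.56 − $149,193.28 = $102,887.28.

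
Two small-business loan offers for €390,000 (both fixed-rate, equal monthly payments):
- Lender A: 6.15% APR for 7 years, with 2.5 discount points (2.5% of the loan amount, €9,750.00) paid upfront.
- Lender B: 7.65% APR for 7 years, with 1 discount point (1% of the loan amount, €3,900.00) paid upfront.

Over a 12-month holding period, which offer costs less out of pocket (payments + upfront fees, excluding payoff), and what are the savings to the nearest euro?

Lender A: at 6.15% the monthly rate is 0.0051250, so the payment is 390,000 × 0.0051250 / (1 − 1.0051250^−84) = €5,725.42.
Lender B: monthly rate = 7.65%/12 = 0.0063750; payment = 390,000 × 0.0063750 / (1 − (1+0.0063750)^−84) = €6,010.84.
Over 12 months: Lender A costs 12 × €5,725.42 + €9,750.00 = €78,455.04; Lender B costs 12 × €6,010.84 + €3,900.00 = €76,030.08.
Lender B is cheaper by €78,455.04 − €76,030.08 = €2,424.96.

Lender B by €2,425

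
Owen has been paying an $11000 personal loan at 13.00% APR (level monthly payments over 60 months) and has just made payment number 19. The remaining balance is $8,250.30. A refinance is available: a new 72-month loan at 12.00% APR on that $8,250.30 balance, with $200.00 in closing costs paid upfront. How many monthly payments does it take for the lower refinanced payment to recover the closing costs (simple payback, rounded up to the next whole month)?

3 months

Current payment = 11,000 × 13%/12 / (1 − (1+0.0108333)^−60) = $250.28.
Refinanced payment = 8,250.30 × 0.0100000 / (1 − (1+0.0100000)^−72) = $161.29.
Monthly savings = $250.28 − $161.29 = $88.99.
Break-even = $200.00 / $88.99 = 2.25 → 3 months.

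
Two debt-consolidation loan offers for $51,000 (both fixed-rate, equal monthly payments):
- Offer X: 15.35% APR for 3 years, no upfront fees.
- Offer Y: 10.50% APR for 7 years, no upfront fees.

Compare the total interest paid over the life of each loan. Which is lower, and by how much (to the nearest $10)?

Offer X: monthly rate = 15.35%/12 = 0.0127917; payment = 51,000 × 0.0127917 / (1 − (1+0.0127917)^−36) = $1,776.69.
Total interest on Offer X = 36 × $1,776.69 − $51,000 = $12,960.84.
Offer Y: at 10.50% the monthly rate is 0.0087500, so the payment is 51,000 × 0.0087500 / (1 − 1.0087500^−84) = $859.89.
Total interest on Offer Y = 84 × $859.89 − $51,000 = $21,230.76.
Offer X is lower by $8,269.92.

Offer X by $8,270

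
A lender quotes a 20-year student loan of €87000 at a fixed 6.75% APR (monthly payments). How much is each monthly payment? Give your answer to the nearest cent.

Monthly rate = 6.75%/12 = 0.0056250; payment = 87,000 × 0.0056250 / (1 − (1+0.0056250)^−240) = €661.52.

€661.52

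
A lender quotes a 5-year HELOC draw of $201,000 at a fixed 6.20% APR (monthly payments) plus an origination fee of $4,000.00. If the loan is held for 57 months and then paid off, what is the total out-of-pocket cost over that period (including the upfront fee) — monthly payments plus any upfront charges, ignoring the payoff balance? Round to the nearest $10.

Monthly rate = 6.2%/12 = 0.0051667; payment = 201,000 × 0.0051667 / (1 − (1+0.0051667)^−60) = $3,904.61.
Total outlay = 57 × $3,904.61 + $4,000.00 = $226,562.77.

$226,560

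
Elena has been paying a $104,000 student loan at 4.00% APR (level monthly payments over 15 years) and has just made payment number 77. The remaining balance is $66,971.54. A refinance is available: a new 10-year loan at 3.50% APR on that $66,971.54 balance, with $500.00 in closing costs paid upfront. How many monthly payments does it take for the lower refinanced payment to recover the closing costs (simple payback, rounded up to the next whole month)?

Current payment = 104,000 × 4%/12 / (1 − (1+0.0033333)^−180) = $769.28.
Refinanced payment = 66,971.54 × 0.0029167 / (1 − (1+0.0029167)^−120) = $662.25.
Monthly savings = $769.28 − $662.25 = $107.03.
Break-even = $500.00 / $107.03 = 4.67 → 5 months.

5 months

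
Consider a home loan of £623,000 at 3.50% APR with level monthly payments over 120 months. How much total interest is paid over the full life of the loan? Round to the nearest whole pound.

Monthly rate = 3.5%/12 = 0.0029167; payment = 623,000 × 0.0029167 / (1 − (1+0.0029167)^−120) = £6,160.59.
Total paid = 120 × £6,160.59 = £739,270.80; interest = £739,270.80 − £623,000 = £116,270.80.

£116,271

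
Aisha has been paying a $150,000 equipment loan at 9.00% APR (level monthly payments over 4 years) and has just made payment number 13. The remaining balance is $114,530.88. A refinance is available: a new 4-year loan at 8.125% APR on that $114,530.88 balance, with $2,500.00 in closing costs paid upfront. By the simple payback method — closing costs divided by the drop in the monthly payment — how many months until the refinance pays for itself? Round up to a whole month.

3 months

Current payment = 150,000 × 9%/12 / (1 − (1+0.0075000)^−48) = $3,732.76.
Refinanced payment = 114,530.88 × 0.0067708 / (1 − (1+0.0067708)^−48) = $2,802.76.
Monthly savings = $3,732.76 − $2,802.76 = $930.00.
Break-even = $2,500.00 / $930.00 = 2.69 → 3 months.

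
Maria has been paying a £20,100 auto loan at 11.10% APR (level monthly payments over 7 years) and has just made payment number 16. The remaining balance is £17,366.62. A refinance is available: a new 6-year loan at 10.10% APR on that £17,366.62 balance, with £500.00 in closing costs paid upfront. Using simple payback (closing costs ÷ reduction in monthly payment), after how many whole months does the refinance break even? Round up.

Current payment = 20,100 × 11.1%/12 / (1 − (1+0.0092500)^−84) = £345.22.
Refinanced payment = 17,366.62 × 0.0084167 / (1 − (1+0.0084167)^−72) = £322.61.
Monthly savings = £345.22 − £322.61 = £22.61.
Break-even = £500.00 / £22.61 = 22.11 → 23 months.

23 months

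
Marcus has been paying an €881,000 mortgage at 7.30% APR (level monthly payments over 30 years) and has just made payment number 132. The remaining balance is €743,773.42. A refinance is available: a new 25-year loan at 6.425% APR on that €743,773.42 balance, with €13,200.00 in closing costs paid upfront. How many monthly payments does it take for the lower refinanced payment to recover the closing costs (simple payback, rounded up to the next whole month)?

Current payment = 881,000 × 7.3%/12 / (1 − (1+0.0060833)^−360) = €6,039.88.
Refinanced payment = 743,773.42 × 0.0053542 / (1 − (1+0.0053542)^−300) = €4,987.21.
Monthly savings = €6,039.88 − €4,987.21 = €1,052.67.
Break-even = €13,200.00 / €1,052.67 = 12.54 → 13 months.

13 months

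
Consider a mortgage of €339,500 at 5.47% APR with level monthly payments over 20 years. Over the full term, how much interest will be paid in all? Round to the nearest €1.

€219,611

At 5.47% the monthly rate is 0.0045583, so the payment is 339,500 × 0.0045583 / (1 − 1.0045583^−240) = €2,329.63.
Total paid = 240 × €2,329.63 = €559,111.20; interest = €559,111.20 − €339,500 = €219,611.20.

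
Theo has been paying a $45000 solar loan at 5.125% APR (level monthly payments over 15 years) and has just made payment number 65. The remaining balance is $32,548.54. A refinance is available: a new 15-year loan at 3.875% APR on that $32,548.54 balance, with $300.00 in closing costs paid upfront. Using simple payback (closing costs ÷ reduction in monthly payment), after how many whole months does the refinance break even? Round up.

3 months

Current payment = 45,000 × 5.125%/12 / (1 − (1+0.0042708)^−180) = $358.79.
Refinanced payment = 32,548.54 × 0.0032292 / (1 − (1+0.0032292)^−180) = $238.72.
Monthly savings = $358.79 − $238.72 = $120.07.
Break-even = $300.00 / $120.07 = 2.50 → 3 months.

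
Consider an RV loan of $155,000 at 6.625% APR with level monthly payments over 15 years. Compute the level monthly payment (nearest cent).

$1,360.89

At 6.625% the monthly rate is 0.0055208, so the payment is 155,000 × 0.0055208 / (1 − 1.0055208^−180) = $1,360.89.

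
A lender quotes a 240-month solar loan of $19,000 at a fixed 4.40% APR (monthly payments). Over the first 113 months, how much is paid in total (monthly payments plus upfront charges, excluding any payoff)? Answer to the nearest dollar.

$13,467

Monthly rate = 4.4%/12 = 0.0036667; payment = 19,000 × 0.0036667 / (1 − (1+0.0036667)^−240) = $119.18.
Total outlay = 113 × $119.18 = $13,467.34.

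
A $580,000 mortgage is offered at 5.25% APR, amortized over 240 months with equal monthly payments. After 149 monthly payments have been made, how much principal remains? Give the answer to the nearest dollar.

$292,866

With monthly rate i = 5.25%/12 = 0.0043750, the balance after k of n payments is P · [(1+i)^n − (1+i)^k] / [(1+i)^n − 1].
(1+0.0043750)^240 = 2.85111402 and (1+0.0043750)^149 = 1.91640909, so the balance is 580,000 × (2.85111402 − 1.91640909) / (2.85111402 − 1) = $292,866.27.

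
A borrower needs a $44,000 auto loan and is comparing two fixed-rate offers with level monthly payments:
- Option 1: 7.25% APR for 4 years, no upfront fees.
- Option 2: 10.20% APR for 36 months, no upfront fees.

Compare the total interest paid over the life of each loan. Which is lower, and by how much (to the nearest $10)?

Option 1 by $440

Option 1: monthly rate = 7.25%/12 = 0.0060417; payment = 44,000 × 0.0060417 / (1 − (1+0.0060417)^−48) = $1,058.75.
Total interest on Option 1 = 48 × $1,058.75 − $44,000 = $6,820.00.
Option 2: monthly rate = 10.2%/12 = 0.0085000; payment = 44,000 × 0.0085000 / (1 − (1+0.0085000)^−36) = $1,423.89.
Total interest on Option 2 = 36 × $1,423.89 − $44,000 = $7,260.04.
Option 1 is lower by $440.04.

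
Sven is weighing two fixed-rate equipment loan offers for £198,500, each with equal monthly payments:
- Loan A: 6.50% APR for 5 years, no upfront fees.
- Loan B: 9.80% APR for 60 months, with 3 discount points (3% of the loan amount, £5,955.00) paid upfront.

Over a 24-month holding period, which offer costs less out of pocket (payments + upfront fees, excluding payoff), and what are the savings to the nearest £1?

Loan A: at 6.50% the monthly rate is 0.0054167, so the payment is 198,500 × 0.0054167 / (1 − 1.0054167^−60) = £3,883.88.
Loan B: at 9.80% the monthly rate is 0.0081667, so the payment is 198,500 × 0.0081667 / (1 − 1.0081667^−60) = £4,198.03.
Over 24 months: Loan A costs 24 × £3,883.88 = £93,213.12; Loan B costs 24 × £4,198.03 + £5,955.00 = £106,707.72.
Loan A is cheaper by £106,707.72 − £93,213.12 = £13,494.60.

Loan A by £13,495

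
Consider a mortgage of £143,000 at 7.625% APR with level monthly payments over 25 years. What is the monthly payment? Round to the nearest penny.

Monthly rate = 7.625%/12 = 0.0063542; payment = 143,000 × 0.0063542 / (1 − (1+0.0063542)^−300) = £1,068.41.

£1,068.41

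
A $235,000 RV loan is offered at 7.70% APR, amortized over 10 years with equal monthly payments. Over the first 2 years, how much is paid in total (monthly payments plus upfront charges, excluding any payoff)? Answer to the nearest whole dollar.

At 7.70% the monthly rate is 0.0064167, so the payment is 235,000 × 0.0064167 / (1 − 1.0064167^−120) = $2,814.08.
Total outlay = 24 × $2,814.08 = $67,537.92.

$67,538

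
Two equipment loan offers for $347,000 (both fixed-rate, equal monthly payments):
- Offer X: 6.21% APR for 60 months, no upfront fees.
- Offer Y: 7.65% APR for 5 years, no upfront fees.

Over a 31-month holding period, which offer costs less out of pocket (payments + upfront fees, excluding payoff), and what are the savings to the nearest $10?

Offer X by $7,300

Offer X: monthly rate = 6.21%/12 = 0.0051750; payment = 347,000 × 0.0051750 / (1 − (1+0.0051750)^−60) = $6,742.42.
Offer Y: monthly rate = 7.65%/12 = 0.0063750; payment = 347,000 × 0.0063750 / (1 − (1+0.0063750)^−60) = $6,977.93.
Over 31 months: Offer X costs 31 × $6,742.42 = $209,015.02; Offer Y costs 31 × $6,977.93 = $216,315.83.
Offer X is cheaper by $216,315.83 − $209,015.02 = $7,300.81.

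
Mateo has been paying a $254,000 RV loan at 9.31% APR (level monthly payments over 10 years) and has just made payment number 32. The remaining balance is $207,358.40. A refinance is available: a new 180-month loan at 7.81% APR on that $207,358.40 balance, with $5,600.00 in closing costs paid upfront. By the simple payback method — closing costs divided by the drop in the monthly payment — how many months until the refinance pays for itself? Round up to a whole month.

5 months

Current payment = 254,000 × 9.31%/12 / (1 − (1+0.0077583)^−120) = $3,260.33.
Refinanced payment = 207,358.40 × 0.0065083 / (1 − (1+0.0065083)^−180) = $1,958.95.
Monthly savings = $3,260.33 − $1,958.95 = $1,301.38.
Break-even = $5,600.00 / $1,301.38 = 4.30 → 5 months.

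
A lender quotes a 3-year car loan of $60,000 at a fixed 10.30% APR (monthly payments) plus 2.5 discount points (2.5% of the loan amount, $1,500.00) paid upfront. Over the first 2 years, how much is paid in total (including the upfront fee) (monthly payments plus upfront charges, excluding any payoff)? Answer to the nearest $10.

Monthly rate = 10.3%/12 = 0.0085833; payment = 60,000 × 0.0085833 / (1 − (1+0.0085833)^−36) = $1,944.49.
Total outlay = 24 × $1,944.49 + $1,500.00 = $48,167.76.

$48,170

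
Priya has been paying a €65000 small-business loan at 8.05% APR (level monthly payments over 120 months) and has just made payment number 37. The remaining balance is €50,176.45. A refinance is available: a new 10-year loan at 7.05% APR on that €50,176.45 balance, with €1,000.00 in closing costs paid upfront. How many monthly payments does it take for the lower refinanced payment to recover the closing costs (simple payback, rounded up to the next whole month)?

5 months

Current payment = 65,000 × 8.05%/12 / (1 − (1+0.0067083)^−120) = €790.35.
Refinanced payment = 50,176.45 × 0.0058750 / (1 − (1+0.0058750)^−120) = €583.88.
Monthly savings = €790.35 − €583.88 = €206.47.
Break-even = €1,000.00 / €206.47 = 4.84 → 5 months.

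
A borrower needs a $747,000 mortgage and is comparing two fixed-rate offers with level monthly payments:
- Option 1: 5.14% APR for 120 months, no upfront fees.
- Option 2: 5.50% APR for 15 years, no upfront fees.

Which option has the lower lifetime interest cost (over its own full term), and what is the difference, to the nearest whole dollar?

Option 1 by $141,733

Option 1: monthly rate = 5.14%/12 = 0.0042833; payment = 747,000 × 0.0042833 / (1 − (1+0.0042833)^−120) = $7,974.31.
Total interest on Option 1 = 120 × $7,974.31 − $747,000 = $209,917.20.
Option 2: monthly rate = 5.5%/12 = 0.0045833; payment = 747,000 × 0.0045833 / (1 − (1+0.0045833)^−180) = $6,103.61.
Total interest on Option 2 = 180 × $6,103.61 − $747,000 = $351,649.80.
Option 1 is lower by $141,732.60.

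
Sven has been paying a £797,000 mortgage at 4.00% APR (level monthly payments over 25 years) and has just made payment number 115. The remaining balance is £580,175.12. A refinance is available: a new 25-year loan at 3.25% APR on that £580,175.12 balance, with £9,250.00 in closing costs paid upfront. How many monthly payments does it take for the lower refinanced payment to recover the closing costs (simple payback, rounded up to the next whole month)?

7 months

Current payment = 797,000 × 4%/12 / (1 − (1+0.0033333)^−300) = £4,206.86.
Refinanced payment = 580,175.12 × 0.0027083 / (1 − (1+0.0027083)^−300) = £2,827.29.
Monthly savings = £4,206.86 − £2,827.29 = £1,379.57.
Break-even = £9,250.00 / £1,379.57 = 6.70 → 7 months.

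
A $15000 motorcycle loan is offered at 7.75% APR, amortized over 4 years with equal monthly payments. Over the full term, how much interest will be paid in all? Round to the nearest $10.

$2,490

Monthly rate = 7.75%/12 = 0.0064583; payment = 15,000 × 0.0064583 / (1 − (1+0.0064583)^−48) = $364.44.
Total paid = 48 × $364.44 = $17,493.12; interest = $17,493.12 − $15,000 = $2,493.12.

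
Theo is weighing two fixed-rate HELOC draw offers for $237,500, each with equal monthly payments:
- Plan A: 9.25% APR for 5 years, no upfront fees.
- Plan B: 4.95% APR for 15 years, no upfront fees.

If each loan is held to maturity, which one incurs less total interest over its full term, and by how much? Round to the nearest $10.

Plan A: at 9.25% the monthly rate is 0.0077083, so the payment is 237,500 × 0.0077083 / (1 − 1.0077083^−60) = $4,958.98.
Total interest on Plan A = 60 × $4,958.98 − $237,500 = $60,038.80.
Plan B: monthly rate = 4.95%/12 = 0.0041250; payment = 237,500 × 0.0041250 / (1 − (1+0.0041250)^−180) = $1,871.95.
Total interest on Plan B = 180 × $1,871.95 − $237,500 = $99,451.00.
Plan A is lower by $39,412.20.

Plan A by $39,410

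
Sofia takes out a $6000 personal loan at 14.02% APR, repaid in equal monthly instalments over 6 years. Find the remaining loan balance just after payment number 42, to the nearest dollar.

With monthly rate i = 14.02%/12 = 0.0116833, the balance after k of n payments is P · [(1+i)^n − (1+i)^k] / [(1+i)^n − 1].
(1+0.0116833)^72 = 2.30786749 and (1+0.0116833)^42 = 1.62881968, so the balance is 6,000 × (2.30786749 − 1.62881968) / (2.30786749 − 1) = $3,115.21.

$3,115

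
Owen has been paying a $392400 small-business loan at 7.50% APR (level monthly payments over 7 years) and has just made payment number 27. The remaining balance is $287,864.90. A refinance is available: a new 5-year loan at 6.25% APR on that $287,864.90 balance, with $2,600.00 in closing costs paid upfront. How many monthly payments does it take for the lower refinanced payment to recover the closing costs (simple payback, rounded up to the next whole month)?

7 months

Current payment = 392,400 × 7.5%/12 / (1 − (1+0.0062500)^−84) = $6,018.74.
Refinanced payment = 287,864.90 × 0.0052083 / (1 − (1+0.0052083)^−60) = $5,598.76.
Monthly savings = $6,018.74 − $5,598.76 = $419.98.
Break-even = $2,600.00 / $419.98 = 6.19 → 7 months.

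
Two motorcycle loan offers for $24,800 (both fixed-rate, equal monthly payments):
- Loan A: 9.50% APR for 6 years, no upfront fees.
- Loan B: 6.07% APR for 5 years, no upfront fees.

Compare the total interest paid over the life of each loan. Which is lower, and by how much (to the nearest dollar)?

Loan B by $3,816

Loan A: monthly rate = 9.5%/12 = 0.0079167; payment = 24,800 × 0.0079167 / (1 − (1+0.0079167)^−72) = $453.21.
Total interest on Loan A = 72 × $453.21 − $24,800 = $7,831.12.
Loan B: at 6.07% the monthly rate is 0.0050583, so the payment is 24,800 × 0.0050583 / (1 − 1.0050583^−60) = $480.26.
Total interest on Loan B = 60 × $480.26 − $24,800 = $4,015.60.
Loan B is lower by $3,815.52.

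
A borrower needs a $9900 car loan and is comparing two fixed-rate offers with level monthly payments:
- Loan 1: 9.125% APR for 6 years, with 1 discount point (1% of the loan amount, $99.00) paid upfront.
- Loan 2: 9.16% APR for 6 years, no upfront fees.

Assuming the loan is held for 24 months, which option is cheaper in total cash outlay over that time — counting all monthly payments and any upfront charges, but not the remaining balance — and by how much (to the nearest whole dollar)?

Loan 1: monthly rate = 9.125%/12 = 0.0076042; payment = 9,900 × 0.0076042 / (1 − (1+0.0076042)^−72) = $179.07.
Loan 2: monthly rate = 9.16%/12 = 0.0076333; payment = 9,900 × 0.0076333 / (1 − (1+0.0076333)^−72) = $179.24.
Over 24 months: Loan 1 costs 24 × $179.07 + $99.00 = $4,396.68; Loan 2 costs 24 × $179.24 = $4,301.76.
Loan 2 is cheaper by $4,396.68 − $4,301.76 = $94.92.

Loan 2 by $95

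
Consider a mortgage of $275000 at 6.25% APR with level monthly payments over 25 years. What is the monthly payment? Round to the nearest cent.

$1,814.09

Monthly rate = 6.25%/12 = 0.0052083; payment = 275,000 × 0.0052083 / (1 − (1+0.0052083)^−300) = $1,814.09.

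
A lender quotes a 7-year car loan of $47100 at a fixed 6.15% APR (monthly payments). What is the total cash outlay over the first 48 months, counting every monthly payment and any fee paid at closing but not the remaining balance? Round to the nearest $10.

$33,190

Monthly rate = 6.15%/12 = 0.0051250; payment = 47,100 × 0.0051250 / (1 − (1+0.0051250)^−84) = $691.45.
Total outlay = 48 × $691.45 = $33,189.60.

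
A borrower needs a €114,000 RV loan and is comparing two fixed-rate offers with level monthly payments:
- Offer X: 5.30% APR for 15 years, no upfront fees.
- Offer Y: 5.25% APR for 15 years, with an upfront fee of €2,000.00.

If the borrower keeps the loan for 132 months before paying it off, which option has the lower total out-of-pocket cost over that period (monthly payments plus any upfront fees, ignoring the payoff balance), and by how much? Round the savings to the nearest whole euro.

Offer X by €1,604

Offer X: at 5.30% the monthly rate is 0.0044167, so the payment is 114,000 × 0.0044167 / (1 − 1.0044167^−180) = €919.42.
Offer Y: at 5.25% the monthly rate is 0.0043750, so the payment is 114,000 × 0.0043750 / (1 − 1.0043750^−180) = €916.42.
Over 132 months: Offer X costs 132 × €919.42 = €121,363.44; Offer Y costs 132 × €916.42 + €2,000.00 = €122,967.44.
Offer X is cheaper by €122,967.44 − €121,363.44 = €1,604.00.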